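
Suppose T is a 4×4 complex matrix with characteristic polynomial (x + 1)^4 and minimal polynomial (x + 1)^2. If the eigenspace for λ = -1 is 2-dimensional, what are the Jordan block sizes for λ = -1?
Block sizes for λ = -1: [2, 2]

Step 1 — from the characteristic polynomial, algebraic multiplicity of λ = -1 is 4. From dim ker(T − (-1)·I) = 2, there are exactly 2 Jordan blocks for λ = -1.
Step 2 — from the minimal polynomial, the factor (x + 1)^2 tells us the largest block for λ = -1 has size 2.
Step 3 — with total size 4, 2 blocks, and largest block 2, the block sizes (in nonincreasing order) are [2, 2].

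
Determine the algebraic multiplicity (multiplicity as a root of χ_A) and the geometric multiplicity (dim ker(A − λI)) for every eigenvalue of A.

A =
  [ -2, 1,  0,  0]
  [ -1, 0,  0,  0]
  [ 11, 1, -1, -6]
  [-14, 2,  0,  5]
λ = -1: alg = 3, geom = 2; λ = 5: alg = 1, geom = 1

Step 1 — factor the characteristic polynomial to read off the algebraic multiplicities:
  χ_A(x) = (x - 5)*(x + 1)^3

Step 2 — compute geometric multiplicities via the rank-nullity identity g(λ) = n − rank(A − λI):
  rank(A − (-1)·I) = 2, so dim ker(A − (-1)·I) = n − 2 = 2
  rank(A − (5)·I) = 3, so dim ker(A − (5)·I) = n − 3 = 1

Summary:
  λ = -1: algebraic multiplicity = 3, geometric multiplicity = 2
  λ = 5: algebraic multiplicity = 1, geometric multiplicity = 1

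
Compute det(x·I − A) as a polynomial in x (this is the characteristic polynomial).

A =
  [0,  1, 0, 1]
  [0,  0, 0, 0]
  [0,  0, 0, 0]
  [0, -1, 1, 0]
x^4

Expanding det(x·I − A) (e.g. by cofactor expansion or by noting that A is similar to its Jordan form J, which has the same characteristic polynomial as A) gives
  χ_A(x) = x^4
which factors as x^4. The eigenvalues (with algebraic multiplicities) are λ = 0 with multiplicity 4.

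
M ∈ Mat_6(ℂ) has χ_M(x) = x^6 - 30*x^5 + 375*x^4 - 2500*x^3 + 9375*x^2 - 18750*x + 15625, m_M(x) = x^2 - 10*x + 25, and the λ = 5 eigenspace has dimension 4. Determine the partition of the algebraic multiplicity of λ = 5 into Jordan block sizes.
Block sizes for λ = 5: [2, 2, 1, 1]

Step 1 — from the characteristic polynomial, algebraic multiplicity of λ = 5 is 6. From dim ker(M − (5)·I) = 4, there are exactly 4 Jordan blocks for λ = 5.
Step 2 — from the minimal polynomial, the factor (x − 5)^2 tells us the largest block for λ = 5 has size 2.
Step 3 — with total size 6, 4 blocks, and largest block 2, the block sizes (in nonincreasing order) are [2, 2, 1, 1].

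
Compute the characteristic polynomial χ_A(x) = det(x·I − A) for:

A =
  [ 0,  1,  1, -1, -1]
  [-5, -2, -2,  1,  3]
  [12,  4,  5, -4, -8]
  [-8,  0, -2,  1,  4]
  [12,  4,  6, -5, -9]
x^5 + 5*x^4 + 10*x^3 + 10*x^2 + 5*x + 1

Expanding det(x·I − A) (e.g. by cofactor expansion or by noting that A is similar to its Jordan form J, which has the same characteristic polynomial as A) gives
  χ_A(x) = x^5 + 5*x^4 + 10*x^3 + 10*x^2 + 5*x + 1
which factors as (x + 1)^5. The eigenvalues (with algebraic multiplicities) are λ = -1 with multiplicity 5.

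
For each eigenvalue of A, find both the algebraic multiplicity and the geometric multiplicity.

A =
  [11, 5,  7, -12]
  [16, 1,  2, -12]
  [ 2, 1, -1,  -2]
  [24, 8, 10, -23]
λ = -3: alg = 4, geom = 2

Step 1 — factor the characteristic polynomial to read off the algebraic multiplicities:
  χ_A(x) = (x + 3)^4

Step 2 — compute geometric multiplicities via the rank-nullity identity g(λ) = n − rank(A − λI):
  rank(A − (-3)·I) = 2, so dim ker(A − (-3)·I) = n − 2 = 2

Summary:
  λ = -3: algebraic multiplicity = 4, geometric multiplicity = 2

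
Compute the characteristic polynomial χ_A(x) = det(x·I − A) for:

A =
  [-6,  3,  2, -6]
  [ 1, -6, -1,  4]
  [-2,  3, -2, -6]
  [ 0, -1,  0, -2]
x^4 + 16*x^3 + 96*x^2 + 256*x + 256

Expanding det(x·I − A) (e.g. by cofactor expansion or by noting that A is similar to its Jordan form J, which has the same characteristic polynomial as A) gives
  χ_A(x) = x^4 + 16*x^3 + 96*x^2 + 256*x + 256
which factors as (x + 4)^4. The eigenvalues (with algebraic multiplicities) are λ = -4 with multiplicity 4.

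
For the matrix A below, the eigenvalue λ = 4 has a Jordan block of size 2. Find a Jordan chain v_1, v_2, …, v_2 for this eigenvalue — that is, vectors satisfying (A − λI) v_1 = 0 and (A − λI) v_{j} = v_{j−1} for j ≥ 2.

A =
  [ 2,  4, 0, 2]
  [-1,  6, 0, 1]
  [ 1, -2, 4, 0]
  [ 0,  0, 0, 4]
A Jordan chain for λ = 4 of length 2:
v_1 = (-2, -1, 1, 0)ᵀ
v_2 = (1, 0, 0, 0)ᵀ

Let N = A − (4)·I. We want v_2 with N^2 v_2 = 0 but N^1 v_2 ≠ 0; then v_{j-1} := N · v_j for j = 2, …, 2.

Pick v_2 = (1, 0, 0, 0)ᵀ.
Then v_1 = N · v_2 = (-2, -1, 1, 0)ᵀ.

Sanity check: (A − (4)·I) v_1 = (0, 0, 0, 0)ᵀ = 0. ✓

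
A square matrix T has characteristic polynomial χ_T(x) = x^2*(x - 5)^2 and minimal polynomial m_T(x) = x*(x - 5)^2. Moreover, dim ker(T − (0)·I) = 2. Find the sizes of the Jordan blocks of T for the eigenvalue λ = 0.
Block sizes for λ = 0: [1, 1]

Step 1 — from the characteristic polynomial, algebraic multiplicity of λ = 0 is 2. From dim ker(T − (0)·I) = 2, there are exactly 2 Jordan blocks for λ = 0.
Step 2 — from the minimal polynomial, the factor (x − 0) tells us the largest block for λ = 0 has size 1.
Step 3 — with total size 2, 2 blocks, and largest block 1, the block sizes (in nonincreasing order) are [1, 1].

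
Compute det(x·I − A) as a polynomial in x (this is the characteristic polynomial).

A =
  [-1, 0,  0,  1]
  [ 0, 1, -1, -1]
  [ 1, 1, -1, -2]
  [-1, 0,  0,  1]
x^4

Expanding det(x·I − A) (e.g. by cofactor expansion or by noting that A is similar to its Jordan form J, which has the same characteristic polynomial as A) gives
  χ_A(x) = x^4
which factors as x^4. The eigenvalues (with algebraic multiplicities) are λ = 0 with multiplicity 4.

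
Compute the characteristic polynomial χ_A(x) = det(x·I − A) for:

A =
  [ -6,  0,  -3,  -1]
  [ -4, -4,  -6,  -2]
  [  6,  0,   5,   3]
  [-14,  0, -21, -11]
x^4 + 16*x^3 + 96*x^2 + 256*x + 256

Expanding det(x·I − A) (e.g. by cofactor expansion or by noting that A is similar to its Jordan form J, which has the same characteristic polynomial as A) gives
  χ_A(x) = x^4 + 16*x^3 + 96*x^2 + 256*x + 256
which factors as (x + 4)^4. The eigenvalues (with algebraic multiplicities) are λ = -4 with multiplicity 4.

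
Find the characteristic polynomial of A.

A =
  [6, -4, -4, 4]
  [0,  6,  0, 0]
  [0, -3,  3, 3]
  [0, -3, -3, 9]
x^4 - 24*x^3 + 216*x^2 - 864*x + 1296

Expanding det(x·I − A) (e.g. by cofactor expansion or by noting that A is similar to its Jordan form J, which has the same characteristic polynomial as A) gives
  χ_A(x) = x^4 - 24*x^3 + 216*x^2 - 864*x + 1296
which factors as (x - 6)^4. The eigenvalues (with algebraic multiplicities) are λ = 6 with multiplicity 4.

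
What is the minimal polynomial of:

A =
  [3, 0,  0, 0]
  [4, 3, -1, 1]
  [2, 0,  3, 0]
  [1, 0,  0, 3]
x^3 - 9*x^2 + 27*x - 27

The characteristic polynomial is χ_A(x) = (x - 3)^4, so the eigenvalues are known. The minimal polynomial is
  m_A(x) = Π_λ (x − λ)^{k_λ}
where k_λ is the size of the *largest* Jordan block for λ (equivalently, the smallest k with (A − λI)^k v = 0 for every generalised eigenvector v of λ).

  λ = 3: largest Jordan block has size 3, contributing (x − 3)^3

So m_A(x) = (x - 3)^3 = x^3 - 9*x^2 + 27*x - 27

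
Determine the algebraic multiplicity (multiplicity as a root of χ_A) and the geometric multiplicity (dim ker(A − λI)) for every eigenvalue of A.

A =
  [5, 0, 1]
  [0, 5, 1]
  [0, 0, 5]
λ = 5: alg = 3, geom = 2

Step 1 — factor the characteristic polynomial to read off the algebraic multiplicities:
  χ_A(x) = (x - 5)^3

Step 2 — compute geometric multiplicities via the rank-nullity identity g(λ) = n − rank(A − λI):
  rank(A − (5)·I) = 1, so dim ker(A − (5)·I) = n − 1 = 2

Summary:
  λ = 5: algebraic multiplicity = 3, geometric multiplicity = 2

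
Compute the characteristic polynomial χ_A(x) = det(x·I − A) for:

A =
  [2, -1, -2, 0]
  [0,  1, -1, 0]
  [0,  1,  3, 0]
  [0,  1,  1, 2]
x^4 - 8*x^3 + 24*x^2 - 32*x + 16

Expanding det(x·I − A) (e.g. by cofactor expansion or by noting that A is similar to its Jordan form J, which has the same characteristic polynomial as A) gives
  χ_A(x) = x^4 - 8*x^3 + 24*x^2 - 32*x + 16
which factors as (x - 2)^4. The eigenvalues (with algebraic multiplicities) are λ = 2 with multiplicity 4.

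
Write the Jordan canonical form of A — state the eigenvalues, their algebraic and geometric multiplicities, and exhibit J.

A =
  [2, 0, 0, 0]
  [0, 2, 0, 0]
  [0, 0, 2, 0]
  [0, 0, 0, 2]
J_1(2) ⊕ J_1(2) ⊕ J_1(2) ⊕ J_1(2)

The characteristic polynomial is
  det(x·I − A) = x^4 - 8*x^3 + 24*x^2 - 32*x + 16 = (x - 2)^4

Eigenvalues and multiplicities (the geometric multiplicity of λ is n − rank(A − λI), which equals the number of Jordan blocks for λ):
  λ = 2: algebraic multiplicity = 4, geometric multiplicity = 4

Determining the block sizes for each eigenvalue:
  λ = 2: gm = am = 4, so every block has size 1 → block sizes [1, 1, 1, 1]

Assembling the blocks gives a Jordan form
J =
  [2, 0, 0, 0]
  [0, 2, 0, 0]
  [0, 0, 2, 0]
  [0, 0, 0, 2]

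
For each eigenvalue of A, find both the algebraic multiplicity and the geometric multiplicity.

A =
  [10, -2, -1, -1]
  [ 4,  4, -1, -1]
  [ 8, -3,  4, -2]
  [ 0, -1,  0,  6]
λ = 6: alg = 4, geom = 2

Step 1 — factor the characteristic polynomial to read off the algebraic multiplicities:
  χ_A(x) = (x - 6)^4

Step 2 — compute geometric multiplicities via the rank-nullity identity g(λ) = n − rank(A − λI):
  rank(A − (6)·I) = 2, so dim ker(A − (6)·I) = n − 2 = 2

Summary:
  λ = 6: algebraic multiplicity = 4, geometric multiplicity = 2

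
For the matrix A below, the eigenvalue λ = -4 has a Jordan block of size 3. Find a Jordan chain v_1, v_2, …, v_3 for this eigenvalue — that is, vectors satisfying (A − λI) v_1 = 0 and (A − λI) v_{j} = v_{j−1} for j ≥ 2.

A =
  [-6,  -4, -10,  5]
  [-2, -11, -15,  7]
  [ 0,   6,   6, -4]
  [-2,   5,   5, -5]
A Jordan chain for λ = -4 of length 3:
v_1 = (2, 4, -4, -4)ᵀ
v_2 = (-2, -2, 0, -2)ᵀ
v_3 = (1, 0, 0, 0)ᵀ

Let N = A − (-4)·I. We want v_3 with N^3 v_3 = 0 but N^2 v_3 ≠ 0; then v_{j-1} := N · v_j for j = 3, …, 2.

Pick v_3 = (1, 0, 0, 0)ᵀ.
Then v_2 = N · v_3 = (-2, -2, 0, -2)ᵀ.
Then v_1 = N · v_2 = (2, 4, -4, -4)ᵀ.

Sanity check: (A − (-4)·I) v_1 = (0, 0, 0, 0)ᵀ = 0. ✓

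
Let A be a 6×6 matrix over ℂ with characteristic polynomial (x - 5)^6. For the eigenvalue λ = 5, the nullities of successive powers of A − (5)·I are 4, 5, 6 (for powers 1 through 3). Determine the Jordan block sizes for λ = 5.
Block sizes for λ = 5: [3, 1, 1, 1]

From the dimensions of kernels of powers, the number of Jordan blocks of size at least j is d_j − d_{j−1} where d_j = dim ker(N^j) (with d_0 = 0). Computing the differences gives [4, 1, 1].
The number of blocks of size exactly k is (#blocks of size ≥ k) − (#blocks of size ≥ k + 1), so the partition is: 3 block(s) of size 1, 1 block(s) of size 3.
In nonincreasing order the block sizes are [3, 1, 1, 1].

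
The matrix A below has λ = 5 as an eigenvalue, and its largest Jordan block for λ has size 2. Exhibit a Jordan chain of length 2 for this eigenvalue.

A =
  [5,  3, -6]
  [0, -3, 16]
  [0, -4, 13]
A Jordan chain for λ = 5 of length 2:
v_1 = (3, -8, -4)ᵀ
v_2 = (0, 1, 0)ᵀ

Let N = A − (5)·I. We want v_2 with N^2 v_2 = 0 but N^1 v_2 ≠ 0; then v_{j-1} := N · v_j for j = 2, …, 2.

Pick v_2 = (0, 1, 0)ᵀ.
Then v_1 = N · v_2 = (3, -8, -4)ᵀ.

Sanity check: (A − (5)·I) v_1 = (0, 0, 0)ᵀ = 0. ✓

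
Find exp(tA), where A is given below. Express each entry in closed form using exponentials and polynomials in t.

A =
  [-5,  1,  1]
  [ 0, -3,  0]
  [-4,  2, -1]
e^{tA} =
  [-2*t*exp(-3*t) + exp(-3*t), t*exp(-3*t), t*exp(-3*t)]
  [0, exp(-3*t), 0]
  [-4*t*exp(-3*t), 2*t*exp(-3*t), 2*t*exp(-3*t) + exp(-3*t)]

Strategy: write A = P · J · P⁻¹ where J is a Jordan canonical form, so e^{tA} = P · e^{tJ} · P⁻¹, and e^{tJ} can be computed block-by-block.

A has Jordan form
J =
  [-3,  1,  0]
  [ 0, -3,  0]
  [ 0,  0, -3]
(up to reordering of blocks).

Per-block formulas:
  For a 2×2 Jordan block J_2(-3): exp(t · J_2(-3)) = e^(-3t)·(I + t·N), where N is the 2×2 nilpotent shift.
  For a 1×1 block at λ = -3: exp(t · [-3]) = [e^(-3t)].

After assembling e^{tJ} and conjugating by P, we get:

e^{tA} =
  [-2*t*exp(-3*t) + exp(-3*t), t*exp(-3*t), t*exp(-3*t)]
  [0, exp(-3*t), 0]
  [-4*t*exp(-3*t), 2*t*exp(-3*t), 2*t*exp(-3*t) + exp(-3*t)]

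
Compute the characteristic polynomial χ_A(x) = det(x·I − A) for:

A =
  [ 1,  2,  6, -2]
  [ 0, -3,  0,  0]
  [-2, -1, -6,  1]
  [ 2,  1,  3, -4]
x^4 + 12*x^3 + 54*x^2 + 108*x + 81

Expanding det(x·I − A) (e.g. by cofactor expansion or by noting that A is similar to its Jordan form J, which has the same characteristic polynomial as A) gives
  χ_A(x) = x^4 + 12*x^3 + 54*x^2 + 108*x + 81
which factors as (x + 3)^4. The eigenvalues (with algebraic multiplicities) are λ = -3 with multiplicity 4.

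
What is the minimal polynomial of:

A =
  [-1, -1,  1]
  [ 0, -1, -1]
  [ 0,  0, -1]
x^3 + 3*x^2 + 3*x + 1

The characteristic polynomial is χ_A(x) = (x + 1)^3, so the eigenvalues are known. The minimal polynomial is
  m_A(x) = Π_λ (x − λ)^{k_λ}
where k_λ is the size of the *largest* Jordan block for λ (equivalently, the smallest k with (A − λI)^k v = 0 for every generalised eigenvector v of λ).

  λ = -1: largest Jordan block has size 3, contributing (x + 1)^3

So m_A(x) = (x + 1)^3 = x^3 + 3*x^2 + 3*x + 1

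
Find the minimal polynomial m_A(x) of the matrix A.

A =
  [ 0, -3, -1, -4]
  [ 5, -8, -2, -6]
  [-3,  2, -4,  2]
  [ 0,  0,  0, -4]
x^3 + 12*x^2 + 48*x + 64

The characteristic polynomial is χ_A(x) = (x + 4)^4, so the eigenvalues are known. The minimal polynomial is
  m_A(x) = Π_λ (x − λ)^{k_λ}
where k_λ is the size of the *largest* Jordan block for λ (equivalently, the smallest k with (A − λI)^k v = 0 for every generalised eigenvector v of λ).

  λ = -4: largest Jordan block has size 3, contributing (x + 4)^3

So m_A(x) = (x + 4)^3 = x^3 + 12*x^2 + 48*x + 64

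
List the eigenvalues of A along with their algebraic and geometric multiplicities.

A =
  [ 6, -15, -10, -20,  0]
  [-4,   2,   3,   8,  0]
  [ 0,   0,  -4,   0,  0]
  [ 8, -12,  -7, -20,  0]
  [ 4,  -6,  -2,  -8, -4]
λ = -4: alg = 5, geom = 3

Step 1 — factor the characteristic polynomial to read off the algebraic multiplicities:
  χ_A(x) = (x + 4)^5

Step 2 — compute geometric multiplicities via the rank-nullity identity g(λ) = n − rank(A − λI):
  rank(A − (-4)·I) = 2, so dim ker(A − (-4)·I) = n − 2 = 3

Summary:
  λ = -4: algebraic multiplicity = 5, geometric multiplicity = 3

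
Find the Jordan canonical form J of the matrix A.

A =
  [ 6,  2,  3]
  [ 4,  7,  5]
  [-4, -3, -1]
J_3(4)

The characteristic polynomial is
  det(x·I − A) = x^3 - 12*x^2 + 48*x - 64 = (x - 4)^3

Eigenvalues and multiplicities (the geometric multiplicity of λ is n − rank(A − λI), which equals the number of Jordan blocks for λ):
  λ = 4: algebraic multiplicity = 3, geometric multiplicity = 1

Determining the block sizes for each eigenvalue:
  λ = 4: one block (gm = 1), so the single block has size am = 3 → block sizes [3]

Assembling the blocks gives a Jordan form
J =
  [4, 1, 0]
  [0, 4, 1]
  [0, 0, 4]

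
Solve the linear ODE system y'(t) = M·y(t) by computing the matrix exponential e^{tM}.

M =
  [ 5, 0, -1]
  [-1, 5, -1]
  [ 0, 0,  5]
e^{tM} =
  [exp(5*t), 0, -t*exp(5*t)]
  [-t*exp(5*t), exp(5*t), t^2*exp(5*t)/2 - t*exp(5*t)]
  [0, 0, exp(5*t)]

Strategy: write M = P · J · P⁻¹ where J is a Jordan canonical form, so e^{tM} = P · e^{tJ} · P⁻¹, and e^{tJ} can be computed block-by-block.

M has Jordan form
J =
  [5, 1, 0]
  [0, 5, 1]
  [0, 0, 5]
(up to reordering of blocks).

Per-block formulas:
  For a 3×3 Jordan block J_3(5): exp(t · J_3(5)) = e^(5t)·(I + t·N + (t^2/2)·N^2), where N is the 3×3 nilpotent shift.

After assembling e^{tJ} and conjugating by P, we get:

e^{tM} =
  [exp(5*t), 0, -t*exp(5*t)]
  [-t*exp(5*t), exp(5*t), t^2*exp(5*t)/2 - t*exp(5*t)]
  [0, 0, exp(5*t)]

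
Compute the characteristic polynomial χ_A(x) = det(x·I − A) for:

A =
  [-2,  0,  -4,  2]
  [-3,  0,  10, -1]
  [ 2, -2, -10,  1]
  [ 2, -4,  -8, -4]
x^4 + 16*x^3 + 96*x^2 + 256*x + 256

Expanding det(x·I − A) (e.g. by cofactor expansion or by noting that A is similar to its Jordan form J, which has the same characteristic polynomial as A) gives
  χ_A(x) = x^4 + 16*x^3 + 96*x^2 + 256*x + 256
which factors as (x + 4)^4. The eigenvalues (with algebraic multiplicities) are λ = -4 with multiplicity 4.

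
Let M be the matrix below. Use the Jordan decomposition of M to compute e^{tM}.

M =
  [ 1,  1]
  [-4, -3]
e^{tM} =
  [2*t*exp(-t) + exp(-t), t*exp(-t)]
  [-4*t*exp(-t), -2*t*exp(-t) + exp(-t)]

Strategy: write M = P · J · P⁻¹ where J is a Jordan canonical form, so e^{tM} = P · e^{tJ} · P⁻¹, and e^{tJ} can be computed block-by-block.

M has Jordan form
J =
  [-1,  1]
  [ 0, -1]
(up to reordering of blocks).

Per-block formulas:
  For a 2×2 Jordan block J_2(-1): exp(t · J_2(-1)) = e^(-1t)·(I + t·N), where N is the 2×2 nilpotent shift.

After assembling e^{tJ} and conjugating by P, we get:

e^{tM} =
  [2*t*exp(-t) + exp(-t), t*exp(-t)]
  [-4*t*exp(-t), -2*t*exp(-t) + exp(-t)]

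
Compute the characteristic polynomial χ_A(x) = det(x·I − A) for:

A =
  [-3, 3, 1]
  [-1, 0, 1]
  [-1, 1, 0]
x^3 + 3*x^2 + 3*x + 1

Expanding det(x·I − A) (e.g. by cofactor expansion or by noting that A is similar to its Jordan form J, which has the same characteristic polynomial as A) gives
  χ_A(x) = x^3 + 3*x^2 + 3*x + 1
which factors as (x + 1)^3. The eigenvalues (with algebraic multiplicities) are λ = -1 with multiplicity 3.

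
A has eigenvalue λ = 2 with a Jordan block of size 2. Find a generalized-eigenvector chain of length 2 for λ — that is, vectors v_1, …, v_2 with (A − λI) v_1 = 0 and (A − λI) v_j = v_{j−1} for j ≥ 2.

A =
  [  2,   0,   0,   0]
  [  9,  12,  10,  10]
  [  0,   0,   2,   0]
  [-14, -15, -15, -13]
A Jordan chain for λ = 2 of length 2:
v_1 = (0, -1, 0, 1)ᵀ
v_2 = (1, -1, 0, 0)ᵀ

Let N = A − (2)·I. We want v_2 with N^2 v_2 = 0 but N^1 v_2 ≠ 0; then v_{j-1} := N · v_j for j = 2, …, 2.

Pick v_2 = (1, -1, 0, 0)ᵀ.
Then v_1 = N · v_2 = (0, -1, 0, 1)ᵀ.

Sanity check: (A − (2)·I) v_1 = (0, 0, 0, 0)ᵀ = 0. ✓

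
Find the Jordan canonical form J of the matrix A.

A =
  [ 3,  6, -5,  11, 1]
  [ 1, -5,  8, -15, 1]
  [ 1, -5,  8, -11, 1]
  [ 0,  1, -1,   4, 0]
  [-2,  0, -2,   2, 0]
J_2(2) ⊕ J_2(2) ⊕ J_1(2)

The characteristic polynomial is
  det(x·I − A) = x^5 - 10*x^4 + 40*x^3 - 80*x^2 + 80*x - 32 = (x - 2)^5

Eigenvalues and multiplicities (the geometric multiplicity of λ is n − rank(A − λI), which equals the number of Jordan blocks for λ):
  λ = 2: algebraic multiplicity = 5, geometric multiplicity = 3

Determining the block sizes for each eigenvalue:
  λ = 2: with am = 5 and gm = 3, the partition is not yet determined (e.g. several partitions of 5 into 3 parts exist). Let N = A − (2)·I. Computing rank(N^1) = 2, rank(N^2) = 0; the number of blocks of size ≥ j is rank(N^{j−1}) − rank(N^j), giving [3, 2]. So we have 2 block(s) of size 2, 1 block(s) of size 1 → block sizes [2, 2, 1]

Assembling the blocks gives a Jordan form
J =
  [2, 1, 0, 0, 0]
  [0, 2, 0, 0, 0]
  [0, 0, 2, 1, 0]
  [0, 0, 0, 2, 0]
  [0, 0, 0, 0, 2]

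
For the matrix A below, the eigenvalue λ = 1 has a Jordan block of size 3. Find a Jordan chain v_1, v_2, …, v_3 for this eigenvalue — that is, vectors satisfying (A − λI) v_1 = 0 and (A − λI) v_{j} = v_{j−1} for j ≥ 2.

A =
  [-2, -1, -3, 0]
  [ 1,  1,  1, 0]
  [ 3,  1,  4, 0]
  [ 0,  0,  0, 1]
A Jordan chain for λ = 1 of length 3:
v_1 = (-1, 0, 1, 0)ᵀ
v_2 = (-3, 1, 3, 0)ᵀ
v_3 = (1, 0, 0, 0)ᵀ

Let N = A − (1)·I. We want v_3 with N^3 v_3 = 0 but N^2 v_3 ≠ 0; then v_{j-1} := N · v_j for j = 3, …, 2.

Pick v_3 = (1, 0, 0, 0)ᵀ.
Then v_2 = N · v_3 = (-3, 1, 3, 0)ᵀ.
Then v_1 = N · v_2 = (-1, 0, 1, 0)ᵀ.

Sanity check: (A − (1)·I) v_1 = (0, 0, 0, 0)ᵀ = 0. ✓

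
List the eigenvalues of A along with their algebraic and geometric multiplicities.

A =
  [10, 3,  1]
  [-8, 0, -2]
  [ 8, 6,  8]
λ = 6: alg = 3, geom = 2

Step 1 — factor the characteristic polynomial to read off the algebraic multiplicities:
  χ_A(x) = (x - 6)^3

Step 2 — compute geometric multiplicities via the rank-nullity identity g(λ) = n − rank(A − λI):
  rank(A − (6)·I) = 1, so dim ker(A − (6)·I) = n − 1 = 2

Summary:
  λ = 6: algebraic multiplicity = 3, geometric multiplicity = 2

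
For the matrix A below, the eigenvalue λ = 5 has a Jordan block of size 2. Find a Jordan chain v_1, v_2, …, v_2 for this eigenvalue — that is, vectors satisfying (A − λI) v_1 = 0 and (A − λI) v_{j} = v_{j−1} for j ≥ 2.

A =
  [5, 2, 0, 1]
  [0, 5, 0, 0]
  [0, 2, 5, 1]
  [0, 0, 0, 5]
A Jordan chain for λ = 5 of length 2:
v_1 = (2, 0, 2, 0)ᵀ
v_2 = (0, 1, 0, 0)ᵀ

Let N = A − (5)·I. We want v_2 with N^2 v_2 = 0 but N^1 v_2 ≠ 0; then v_{j-1} := N · v_j for j = 2, …, 2.

Pick v_2 = (0, 1, 0, 0)ᵀ.
Then v_1 = N · v_2 = (2, 0, 2, 0)ᵀ.

Sanity check: (A − (5)·I) v_1 = (0, 0, 0, 0)ᵀ = 0. ✓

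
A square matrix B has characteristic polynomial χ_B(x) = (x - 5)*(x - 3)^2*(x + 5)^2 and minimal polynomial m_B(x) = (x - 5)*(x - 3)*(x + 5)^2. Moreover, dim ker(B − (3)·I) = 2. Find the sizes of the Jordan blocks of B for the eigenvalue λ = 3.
Block sizes for λ = 3: [1, 1]

Step 1 — from the characteristic polynomial, algebraic multiplicity of λ = 3 is 2. From dim ker(B − (3)·I) = 2, there are exactly 2 Jordan blocks for λ = 3.
Step 2 — from the minimal polynomial, the factor (x − 3) tells us the largest block for λ = 3 has size 1.
Step 3 — with total size 2, 2 blocks, and largest block 1, the block sizes (in nonincreasing order) are [1, 1].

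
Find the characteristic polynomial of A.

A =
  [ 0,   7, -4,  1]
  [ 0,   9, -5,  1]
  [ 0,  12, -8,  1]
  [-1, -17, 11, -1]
x^4 - 6*x^2 + 8*x - 3

Expanding det(x·I − A) (e.g. by cofactor expansion or by noting that A is similar to its Jordan form J, which has the same characteristic polynomial as A) gives
  χ_A(x) = x^4 - 6*x^2 + 8*x - 3
which factors as (x - 1)^3*(x + 3). The eigenvalues (with algebraic multiplicities) are λ = -3 with multiplicity 1, λ = 1 with multiplicity 3.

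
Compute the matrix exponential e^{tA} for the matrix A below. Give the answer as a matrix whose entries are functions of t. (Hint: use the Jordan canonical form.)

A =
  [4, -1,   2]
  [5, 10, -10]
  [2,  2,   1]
e^{tA} =
  [-t*exp(5*t) + exp(5*t), -t*exp(5*t), 2*t*exp(5*t)]
  [5*t*exp(5*t), 5*t*exp(5*t) + exp(5*t), -10*t*exp(5*t)]
  [2*t*exp(5*t), 2*t*exp(5*t), -4*t*exp(5*t) + exp(5*t)]

Strategy: write A = P · J · P⁻¹ where J is a Jordan canonical form, so e^{tA} = P · e^{tJ} · P⁻¹, and e^{tJ} can be computed block-by-block.

A has Jordan form
J =
  [5, 1, 0]
  [0, 5, 0]
  [0, 0, 5]
(up to reordering of blocks).

Per-block formulas:
  For a 1×1 block at λ = 5: exp(t · [5]) = [e^(5t)].
  For a 2×2 Jordan block J_2(5): exp(t · J_2(5)) = e^(5t)·(I + t·N), where N is the 2×2 nilpotent shift.

After assembling e^{tJ} and conjugating by P, we get:

e^{tA} =
  [-t*exp(5*t) + exp(5*t), -t*exp(5*t), 2*t*exp(5*t)]
  [5*t*exp(5*t), 5*t*exp(5*t) + exp(5*t), -10*t*exp(5*t)]
  [2*t*exp(5*t), 2*t*exp(5*t), -4*t*exp(5*t) + exp(5*t)]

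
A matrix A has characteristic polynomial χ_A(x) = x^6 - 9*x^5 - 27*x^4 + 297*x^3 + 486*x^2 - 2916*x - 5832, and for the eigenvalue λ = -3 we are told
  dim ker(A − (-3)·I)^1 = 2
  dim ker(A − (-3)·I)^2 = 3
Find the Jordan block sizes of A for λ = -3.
Block sizes for λ = -3: [2, 1]

From the dimensions of kernels of powers, the number of Jordan blocks of size at least j is d_j − d_{j−1} where d_j = dim ker(N^j) (with d_0 = 0). Computing the differences gives [2, 1].
The number of blocks of size exactly k is (#blocks of size ≥ k) − (#blocks of size ≥ k + 1), so the partition is: 1 block(s) of size 1, 1 block(s) of size 2.
In nonincreasing order the block sizes are [2, 1].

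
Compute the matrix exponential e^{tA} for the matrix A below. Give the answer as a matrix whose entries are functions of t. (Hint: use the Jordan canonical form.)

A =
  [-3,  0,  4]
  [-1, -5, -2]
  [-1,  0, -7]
e^{tA} =
  [2*t*exp(-5*t) + exp(-5*t), 0, 4*t*exp(-5*t)]
  [-t*exp(-5*t), exp(-5*t), -2*t*exp(-5*t)]
  [-t*exp(-5*t), 0, -2*t*exp(-5*t) + exp(-5*t)]

Strategy: write A = P · J · P⁻¹ where J is a Jordan canonical form, so e^{tA} = P · e^{tJ} · P⁻¹, and e^{tJ} can be computed block-by-block.

A has Jordan form
J =
  [-5,  1,  0]
  [ 0, -5,  0]
  [ 0,  0, -5]
(up to reordering of blocks).

Per-block formulas:
  For a 2×2 Jordan block J_2(-5): exp(t · J_2(-5)) = e^(-5t)·(I + t·N), where N is the 2×2 nilpotent shift.
  For a 1×1 block at λ = -5: exp(t · [-5]) = [e^(-5t)].

After assembling e^{tJ} and conjugating by P, we get:

e^{tA} =
  [2*t*exp(-5*t) + exp(-5*t), 0, 4*t*exp(-5*t)]
  [-t*exp(-5*t), exp(-5*t), -2*t*exp(-5*t)]
  [-t*exp(-5*t), 0, -2*t*exp(-5*t) + exp(-5*t)]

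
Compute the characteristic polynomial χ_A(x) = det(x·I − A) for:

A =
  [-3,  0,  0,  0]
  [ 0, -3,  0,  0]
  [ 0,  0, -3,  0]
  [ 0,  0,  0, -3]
x^4 + 12*x^3 + 54*x^2 + 108*x + 81

Expanding det(x·I − A) (e.g. by cofactor expansion or by noting that A is similar to its Jordan form J, which has the same characteristic polynomial as A) gives
  χ_A(x) = x^4 + 12*x^3 + 54*x^2 + 108*x + 81
which factors as (x + 3)^4. The eigenvalues (with algebraic multiplicities) are λ = -3 with multiplicity 4.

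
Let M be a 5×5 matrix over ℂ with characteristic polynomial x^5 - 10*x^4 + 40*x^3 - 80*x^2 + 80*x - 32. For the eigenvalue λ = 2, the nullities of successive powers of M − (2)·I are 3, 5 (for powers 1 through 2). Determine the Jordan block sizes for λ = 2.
Block sizes for λ = 2: [2, 2, 1]

From the dimensions of kernels of powers, the number of Jordan blocks of size at least j is d_j − d_{j−1} where d_j = dim ker(N^j) (with d_0 = 0). Computing the differences gives [3, 2].
The number of blocks of size exactly k is (#blocks of size ≥ k) − (#blocks of size ≥ k + 1), so the partition is: 1 block(s) of size 1, 2 block(s) of size 2.
In nonincreasing order the block sizes are [2, 2, 1].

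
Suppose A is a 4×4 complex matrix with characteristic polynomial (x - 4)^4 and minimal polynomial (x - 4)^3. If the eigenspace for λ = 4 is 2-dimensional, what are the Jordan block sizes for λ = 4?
Block sizes for λ = 4: [3, 1]

Step 1 — from the characteristic polynomial, algebraic multiplicity of λ = 4 is 4. From dim ker(A − (4)·I) = 2, there are exactly 2 Jordan blocks for λ = 4.
Step 2 — from the minimal polynomial, the factor (x − 4)^3 tells us the largest block for λ = 4 has size 3.
Step 3 — with total size 4, 2 blocks, and largest block 3, the block sizes (in nonincreasing order) are [3, 1].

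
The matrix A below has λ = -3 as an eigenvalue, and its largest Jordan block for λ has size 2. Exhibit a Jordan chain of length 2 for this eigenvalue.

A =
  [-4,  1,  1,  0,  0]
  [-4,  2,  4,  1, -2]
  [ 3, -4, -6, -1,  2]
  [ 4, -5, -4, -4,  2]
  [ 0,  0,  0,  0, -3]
A Jordan chain for λ = -3 of length 2:
v_1 = (-1, -4, 3, 4, 0)ᵀ
v_2 = (1, 0, 0, 0, 0)ᵀ

Let N = A − (-3)·I. We want v_2 with N^2 v_2 = 0 but N^1 v_2 ≠ 0; then v_{j-1} := N · v_j for j = 2, …, 2.

Pick v_2 = (1, 0, 0, 0, 0)ᵀ.
Then v_1 = N · v_2 = (-1, -4, 3, 4, 0)ᵀ.

Sanity check: (A − (-3)·I) v_1 = (0, 0, 0, 0, 0)ᵀ = 0. ✓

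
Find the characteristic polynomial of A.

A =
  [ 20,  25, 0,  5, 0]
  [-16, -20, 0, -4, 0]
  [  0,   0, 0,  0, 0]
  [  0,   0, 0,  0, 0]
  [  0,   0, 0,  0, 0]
x^5

Expanding det(x·I − A) (e.g. by cofactor expansion or by noting that A is similar to its Jordan form J, which has the same characteristic polynomial as A) gives
  χ_A(x) = x^5
which factors as x^5. The eigenvalues (with algebraic multiplicities) are λ = 0 with multiplicity 5.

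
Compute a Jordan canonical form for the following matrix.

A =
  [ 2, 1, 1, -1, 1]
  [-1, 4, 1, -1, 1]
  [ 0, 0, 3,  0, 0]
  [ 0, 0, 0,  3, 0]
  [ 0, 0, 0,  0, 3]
J_2(3) ⊕ J_1(3) ⊕ J_1(3) ⊕ J_1(3)

The characteristic polynomial is
  det(x·I − A) = x^5 - 15*x^4 + 90*x^3 - 270*x^2 + 405*x - 243 = (x - 3)^5

Eigenvalues and multiplicities (the geometric multiplicity of λ is n − rank(A − λI), which equals the number of Jordan blocks for λ):
  λ = 3: algebraic multiplicity = 5, geometric multiplicity = 4

Determining the block sizes for each eigenvalue:
  λ = 3: 4 blocks summing to 5 forces exactly one block of size 2 and the rest size 1 → block sizes [2, 1, 1, 1]

Assembling the blocks gives a Jordan form
J =
  [3, 1, 0, 0, 0]
  [0, 3, 0, 0, 0]
  [0, 0, 3, 0, 0]
  [0, 0, 0, 3, 0]
  [0, 0, 0, 0, 3]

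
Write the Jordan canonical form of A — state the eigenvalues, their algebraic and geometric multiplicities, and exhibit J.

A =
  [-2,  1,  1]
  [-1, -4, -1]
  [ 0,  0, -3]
J_2(-3) ⊕ J_1(-3)

The characteristic polynomial is
  det(x·I − A) = x^3 + 9*x^2 + 27*x + 27 = (x + 3)^3

Eigenvalues and multiplicities (the geometric multiplicity of λ is n − rank(A − λI), which equals the number of Jordan blocks for λ):
  λ = -3: algebraic multiplicity = 3, geometric multiplicity = 2

Determining the block sizes for each eigenvalue:
  λ = -3: 2 blocks summing to 3 forces exactly one block of size 2 and the rest size 1 → block sizes [2, 1]

Assembling the blocks gives a Jordan form
J =
  [-3,  1,  0]
  [ 0, -3,  0]
  [ 0,  0, -3]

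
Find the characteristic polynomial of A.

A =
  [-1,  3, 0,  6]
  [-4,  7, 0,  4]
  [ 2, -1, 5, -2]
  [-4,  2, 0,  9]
x^4 - 20*x^3 + 150*x^2 - 500*x + 625

Expanding det(x·I − A) (e.g. by cofactor expansion or by noting that A is similar to its Jordan form J, which has the same characteristic polynomial as A) gives
  χ_A(x) = x^4 - 20*x^3 + 150*x^2 - 500*x + 625
which factors as (x - 5)^4. The eigenvalues (with algebraic multiplicities) are λ = 5 with multiplicity 4.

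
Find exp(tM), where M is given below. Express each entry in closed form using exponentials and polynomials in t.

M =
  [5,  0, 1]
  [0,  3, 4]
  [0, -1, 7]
e^{tM} =
  [exp(5*t), -t^2*exp(5*t)/2, t^2*exp(5*t) + t*exp(5*t)]
  [0, -2*t*exp(5*t) + exp(5*t), 4*t*exp(5*t)]
  [0, -t*exp(5*t), 2*t*exp(5*t) + exp(5*t)]

Strategy: write M = P · J · P⁻¹ where J is a Jordan canonical form, so e^{tM} = P · e^{tJ} · P⁻¹, and e^{tJ} can be computed block-by-block.

M has Jordan form
J =
  [5, 1, 0]
  [0, 5, 1]
  [0, 0, 5]
(up to reordering of blocks).

Per-block formulas:
  For a 3×3 Jordan block J_3(5): exp(t · J_3(5)) = e^(5t)·(I + t·N + (t^2/2)·N^2), where N is the 3×3 nilpotent shift.

After assembling e^{tJ} and conjugating by P, we get:

e^{tM} =
  [exp(5*t), -t^2*exp(5*t)/2, t^2*exp(5*t) + t*exp(5*t)]
  [0, -2*t*exp(5*t) + exp(5*t), 4*t*exp(5*t)]
  [0, -t*exp(5*t), 2*t*exp(5*t) + exp(5*t)]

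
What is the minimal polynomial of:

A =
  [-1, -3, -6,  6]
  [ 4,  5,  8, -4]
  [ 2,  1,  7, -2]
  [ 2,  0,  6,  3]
x^3 - 11*x^2 + 39*x - 45

The characteristic polynomial is χ_A(x) = (x - 5)*(x - 3)^3, so the eigenvalues are known. The minimal polynomial is
  m_A(x) = Π_λ (x − λ)^{k_λ}
where k_λ is the size of the *largest* Jordan block for λ (equivalently, the smallest k with (A − λI)^k v = 0 for every generalised eigenvector v of λ).

  λ = 3: largest Jordan block has size 2, contributing (x − 3)^2
  λ = 5: largest Jordan block has size 1, contributing (x − 5)

So m_A(x) = (x - 5)*(x - 3)^2 = x^3 - 11*x^2 + 39*x - 45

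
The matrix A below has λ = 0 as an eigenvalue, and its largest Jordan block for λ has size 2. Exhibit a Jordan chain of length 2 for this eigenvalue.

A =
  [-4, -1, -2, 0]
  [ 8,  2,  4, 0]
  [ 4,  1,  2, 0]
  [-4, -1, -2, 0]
A Jordan chain for λ = 0 of length 2:
v_1 = (-4, 8, 4, -4)ᵀ
v_2 = (1, 0, 0, 0)ᵀ

Let N = A − (0)·I. We want v_2 with N^2 v_2 = 0 but N^1 v_2 ≠ 0; then v_{j-1} := N · v_j for j = 2, …, 2.

Pick v_2 = (1, 0, 0, 0)ᵀ.
Then v_1 = N · v_2 = (-4, 8, 4, -4)ᵀ.

Sanity check: (A − (0)·I) v_1 = (0, 0, 0, 0)ᵀ = 0. ✓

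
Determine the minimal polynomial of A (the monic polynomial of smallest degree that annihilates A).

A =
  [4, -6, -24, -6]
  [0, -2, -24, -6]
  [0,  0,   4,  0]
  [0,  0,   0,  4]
x^2 - 2*x - 8

The characteristic polynomial is χ_A(x) = (x - 4)^3*(x + 2), so the eigenvalues are known. The minimal polynomial is
  m_A(x) = Π_λ (x − λ)^{k_λ}
where k_λ is the size of the *largest* Jordan block for λ (equivalently, the smallest k with (A − λI)^k v = 0 for every generalised eigenvector v of λ).

  λ = -2: largest Jordan block has size 1, contributing (x + 2)
  λ = 4: largest Jordan block has size 1, contributing (x − 4)

So m_A(x) = (x - 4)*(x + 2) = x^2 - 2*x - 8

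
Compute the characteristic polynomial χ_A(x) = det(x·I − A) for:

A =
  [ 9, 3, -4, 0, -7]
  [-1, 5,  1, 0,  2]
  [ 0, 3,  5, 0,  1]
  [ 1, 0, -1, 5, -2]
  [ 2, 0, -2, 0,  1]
x^5 - 25*x^4 + 250*x^3 - 1250*x^2 + 3125*x - 3125

Expanding det(x·I − A) (e.g. by cofactor expansion or by noting that A is similar to its Jordan form J, which has the same characteristic polynomial as A) gives
  χ_A(x) = x^5 - 25*x^4 + 250*x^3 - 1250*x^2 + 3125*x - 3125
which factors as (x - 5)^5. The eigenvalues (with algebraic multiplicities) are λ = 5 with multiplicity 5.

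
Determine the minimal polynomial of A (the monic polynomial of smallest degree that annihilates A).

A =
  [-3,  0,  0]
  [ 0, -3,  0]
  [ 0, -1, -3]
x^2 + 6*x + 9

The characteristic polynomial is χ_A(x) = (x + 3)^3, so the eigenvalues are known. The minimal polynomial is
  m_A(x) = Π_λ (x − λ)^{k_λ}
where k_λ is the size of the *largest* Jordan block for λ (equivalently, the smallest k with (A − λI)^k v = 0 for every generalised eigenvector v of λ).

  λ = -3: largest Jordan block has size 2, contributing (x + 3)^2

So m_A(x) = (x + 3)^2 = x^2 + 6*x + 9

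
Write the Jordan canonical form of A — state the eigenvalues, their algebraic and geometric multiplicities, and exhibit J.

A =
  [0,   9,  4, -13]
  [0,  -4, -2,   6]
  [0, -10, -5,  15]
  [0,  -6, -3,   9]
J_3(0) ⊕ J_1(0)

The characteristic polynomial is
  det(x·I − A) = x^4

Eigenvalues and multiplicities (the geometric multiplicity of λ is n − rank(A − λI), which equals the number of Jordan blocks for λ):
  λ = 0: algebraic multiplicity = 4, geometric multiplicity = 2

Determining the block sizes for each eigenvalue:
  λ = 0: with am = 4 and gm = 2, the partition is not yet determined (e.g. several partitions of 4 into 2 parts exist). Let N = A − (0)·I. Computing rank(N^1) = 2, rank(N^2) = 1, rank(N^3) = 0; the number of blocks of size ≥ j is rank(N^{j−1}) − rank(N^j), giving [2, 1, 1]. So we have 1 block(s) of size 3, 1 block(s) of size 1 → block sizes [3, 1]

Assembling the blocks gives a Jordan form
J =
  [0, 1, 0, 0]
  [0, 0, 1, 0]
  [0, 0, 0, 0]
  [0, 0, 0, 0]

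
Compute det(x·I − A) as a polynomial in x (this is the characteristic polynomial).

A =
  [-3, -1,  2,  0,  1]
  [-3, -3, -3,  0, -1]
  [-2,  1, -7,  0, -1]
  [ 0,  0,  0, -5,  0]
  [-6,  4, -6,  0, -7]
x^5 + 25*x^4 + 250*x^3 + 1250*x^2 + 3125*x + 3125

Expanding det(x·I − A) (e.g. by cofactor expansion or by noting that A is similar to its Jordan form J, which has the same characteristic polynomial as A) gives
  χ_A(x) = x^5 + 25*x^4 + 250*x^3 + 1250*x^2 + 3125*x + 3125
which factors as (x + 5)^5. The eigenvalues (with algebraic multiplicities) are λ = -5 with multiplicity 5.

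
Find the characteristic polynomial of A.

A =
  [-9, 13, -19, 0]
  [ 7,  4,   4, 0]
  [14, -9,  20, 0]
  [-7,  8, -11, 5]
x^4 - 20*x^3 + 150*x^2 - 500*x + 625

Expanding det(x·I − A) (e.g. by cofactor expansion or by noting that A is similar to its Jordan form J, which has the same characteristic polynomial as A) gives
  χ_A(x) = x^4 - 20*x^3 + 150*x^2 - 500*x + 625
which factors as (x - 5)^4. The eigenvalues (with algebraic multiplicities) are λ = 5 with multiplicity 4.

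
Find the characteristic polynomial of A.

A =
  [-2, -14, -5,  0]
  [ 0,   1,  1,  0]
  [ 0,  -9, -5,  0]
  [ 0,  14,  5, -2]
x^4 + 8*x^3 + 24*x^2 + 32*x + 16

Expanding det(x·I − A) (e.g. by cofactor expansion or by noting that A is similar to its Jordan form J, which has the same characteristic polynomial as A) gives
  χ_A(x) = x^4 + 8*x^3 + 24*x^2 + 32*x + 16
which factors as (x + 2)^4. The eigenvalues (with algebraic multiplicities) are λ = -2 with multiplicity 4.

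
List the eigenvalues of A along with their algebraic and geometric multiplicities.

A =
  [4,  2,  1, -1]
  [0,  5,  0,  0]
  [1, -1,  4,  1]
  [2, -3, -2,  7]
λ = 5: alg = 4, geom = 2

Step 1 — factor the characteristic polynomial to read off the algebraic multiplicities:
  χ_A(x) = (x - 5)^4

Step 2 — compute geometric multiplicities via the rank-nullity identity g(λ) = n − rank(A − λI):
  rank(A − (5)·I) = 2, so dim ker(A − (5)·I) = n − 2 = 2

Summary:
  λ = 5: algebraic multiplicity = 4, geometric multiplicity = 2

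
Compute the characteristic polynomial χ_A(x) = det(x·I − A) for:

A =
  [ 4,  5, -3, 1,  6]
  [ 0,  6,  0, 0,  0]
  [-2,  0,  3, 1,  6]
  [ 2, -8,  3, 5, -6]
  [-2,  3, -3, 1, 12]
x^5 - 30*x^4 + 360*x^3 - 2160*x^2 + 6480*x - 7776

Expanding det(x·I − A) (e.g. by cofactor expansion or by noting that A is similar to its Jordan form J, which has the same characteristic polynomial as A) gives
  χ_A(x) = x^5 - 30*x^4 + 360*x^3 - 2160*x^2 + 6480*x - 7776
which factors as (x - 6)^5. The eigenvalues (with algebraic multiplicities) are λ = 6 with multiplicity 5.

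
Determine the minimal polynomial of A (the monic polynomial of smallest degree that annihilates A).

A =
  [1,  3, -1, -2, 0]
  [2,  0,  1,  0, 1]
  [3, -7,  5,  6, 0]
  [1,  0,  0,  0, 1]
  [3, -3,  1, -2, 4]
x^3 - 6*x^2 + 12*x - 8

The characteristic polynomial is χ_A(x) = (x - 2)^5, so the eigenvalues are known. The minimal polynomial is
  m_A(x) = Π_λ (x − λ)^{k_λ}
where k_λ is the size of the *largest* Jordan block for λ (equivalently, the smallest k with (A − λI)^k v = 0 for every generalised eigenvector v of λ).

  λ = 2: largest Jordan block has size 3, contributing (x − 2)^3

So m_A(x) = (x - 2)^3 = x^3 - 6*x^2 + 12*x - 8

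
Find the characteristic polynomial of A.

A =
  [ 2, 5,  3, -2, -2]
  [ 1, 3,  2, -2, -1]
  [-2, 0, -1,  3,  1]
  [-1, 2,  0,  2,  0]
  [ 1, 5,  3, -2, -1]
x^5 - 5*x^4 + 10*x^3 - 10*x^2 + 5*x - 1

Expanding det(x·I − A) (e.g. by cofactor expansion or by noting that A is similar to its Jordan form J, which has the same characteristic polynomial as A) gives
  χ_A(x) = x^5 - 5*x^4 + 10*x^3 - 10*x^2 + 5*x - 1
which factors as (x - 1)^5. The eigenvalues (with algebraic multiplicities) are λ = 1 with multiplicity 5.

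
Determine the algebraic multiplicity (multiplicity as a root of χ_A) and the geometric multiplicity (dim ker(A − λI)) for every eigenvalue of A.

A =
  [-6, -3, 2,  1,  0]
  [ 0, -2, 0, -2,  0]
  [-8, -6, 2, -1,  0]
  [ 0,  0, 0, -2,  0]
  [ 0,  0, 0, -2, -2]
λ = -2: alg = 5, geom = 3

Step 1 — factor the characteristic polynomial to read off the algebraic multiplicities:
  χ_A(x) = (x + 2)^5

Step 2 — compute geometric multiplicities via the rank-nullity identity g(λ) = n − rank(A − λI):
  rank(A − (-2)·I) = 2, so dim ker(A − (-2)·I) = n − 2 = 3

Summary:
  λ = -2: algebraic multiplicity = 5, geometric multiplicity = 3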